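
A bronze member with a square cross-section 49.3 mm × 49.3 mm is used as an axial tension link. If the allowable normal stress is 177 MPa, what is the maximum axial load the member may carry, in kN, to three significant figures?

430 kN

A = 2430 mm².
P_max = σ_allow · A = 177 · 2430 = 430200 N = 430.2 kN.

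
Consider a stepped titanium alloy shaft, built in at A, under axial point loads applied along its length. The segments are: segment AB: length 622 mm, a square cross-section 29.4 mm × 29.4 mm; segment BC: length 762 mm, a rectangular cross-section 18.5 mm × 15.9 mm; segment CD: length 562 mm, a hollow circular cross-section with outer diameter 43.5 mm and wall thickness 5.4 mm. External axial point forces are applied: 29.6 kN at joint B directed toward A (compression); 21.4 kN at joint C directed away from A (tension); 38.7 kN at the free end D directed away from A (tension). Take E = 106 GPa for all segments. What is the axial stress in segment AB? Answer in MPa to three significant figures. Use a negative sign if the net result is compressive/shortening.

35.3 MPa

Internal axial forces (sectioning from the free end, tension +): N_CD = 38.7 kN, N_BC = 60.1 kN, N_AB = 30.5 kN.
A_AB = 864.4 mm².
σ_AB = N_AB/A_AB = 30500/864.4 = 35.29 MPa.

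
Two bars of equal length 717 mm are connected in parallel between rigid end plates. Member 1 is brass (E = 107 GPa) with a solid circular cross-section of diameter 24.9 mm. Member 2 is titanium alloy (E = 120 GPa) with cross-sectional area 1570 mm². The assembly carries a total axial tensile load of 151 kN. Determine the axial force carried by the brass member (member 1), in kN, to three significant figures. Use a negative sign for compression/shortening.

A_1 = 487 mm².
Equal strain + equilibrium ⇒ each member carries load in proportion to AE: A₁E₁ = 52100000 N, A₂E₂ = 188400000 N, ΣAE = 240500000 N.
F₁ = P·A₁E₁/ΣAE = 151000·52100000/240500000 = 32710 N.

32.7 kN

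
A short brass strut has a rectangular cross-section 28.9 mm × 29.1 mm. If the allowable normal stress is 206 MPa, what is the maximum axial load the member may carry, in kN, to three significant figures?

173 kN

A = 841 mm².
P_max = σ_allow · A = 206 · 841 = 173200 N = 173.2 kN.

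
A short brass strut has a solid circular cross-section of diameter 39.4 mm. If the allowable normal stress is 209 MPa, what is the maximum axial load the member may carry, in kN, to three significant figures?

A = 1219 mm².
P_max = σ_allow · A = 209 · 1219 = 254800 N = 254.8 kN.

255 kN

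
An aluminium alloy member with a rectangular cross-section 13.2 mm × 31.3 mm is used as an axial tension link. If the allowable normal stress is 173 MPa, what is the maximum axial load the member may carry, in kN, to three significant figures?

A = 413.2 mm².
P_max = σ_allow · A = 173 · 413.2 = 71480 N = 71.48 kN.

71.5 kN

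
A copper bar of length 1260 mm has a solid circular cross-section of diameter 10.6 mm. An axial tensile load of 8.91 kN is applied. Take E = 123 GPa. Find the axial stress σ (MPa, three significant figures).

A = 88.25 mm².
σ = N/A = 8910/88.25 = 101 MPa.

101 MPa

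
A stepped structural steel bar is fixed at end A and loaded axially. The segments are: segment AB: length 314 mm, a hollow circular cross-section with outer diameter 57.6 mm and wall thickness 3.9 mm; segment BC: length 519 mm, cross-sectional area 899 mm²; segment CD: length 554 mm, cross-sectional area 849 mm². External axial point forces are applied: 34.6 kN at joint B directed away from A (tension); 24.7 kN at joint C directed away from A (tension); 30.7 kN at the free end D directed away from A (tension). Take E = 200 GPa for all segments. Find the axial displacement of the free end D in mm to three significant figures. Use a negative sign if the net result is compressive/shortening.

Internal axial forces (sectioning from the free end, tension +): N_CD = 30.7 kN, N_BC = 55.4 kN, N_AB = 90 kN.
A_AB = 657.9 mm².
δ_AB = 90000·314/(657.9·200000) = 0.2148 mm
δ_BC = 55400·519/(899·200000) = 0.1599 mm
δ_CD = 30700·554/(849·200000) = 0.1002 mm
δ = Σδ_i = 0.4748 mm.

0.475 mm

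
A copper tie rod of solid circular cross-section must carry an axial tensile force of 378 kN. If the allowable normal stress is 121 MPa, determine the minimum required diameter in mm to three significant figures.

Required area A ≥ P/σ_allow = 378000/121 = 3124 mm².
For a solid circular section, d ≥ √(4A/π) = 63.07 mm.

63.1 mm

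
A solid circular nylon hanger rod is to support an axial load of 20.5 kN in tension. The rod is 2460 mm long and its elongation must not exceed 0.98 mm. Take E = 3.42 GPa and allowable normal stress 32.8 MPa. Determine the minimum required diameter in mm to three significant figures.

138 mm

Required area A ≥ P/σ_allow = 20500/32.8 = 625 mm².
For a solid circular section, d ≥ √(4A/π) = 28.21 mm.
Elongation limit: A ≥ PL/(Eδ_allow) = 20500·2460/(3420·0.98) = 15050 mm² ⇒ d ≥ 138.4 mm.
The elongation limit governs.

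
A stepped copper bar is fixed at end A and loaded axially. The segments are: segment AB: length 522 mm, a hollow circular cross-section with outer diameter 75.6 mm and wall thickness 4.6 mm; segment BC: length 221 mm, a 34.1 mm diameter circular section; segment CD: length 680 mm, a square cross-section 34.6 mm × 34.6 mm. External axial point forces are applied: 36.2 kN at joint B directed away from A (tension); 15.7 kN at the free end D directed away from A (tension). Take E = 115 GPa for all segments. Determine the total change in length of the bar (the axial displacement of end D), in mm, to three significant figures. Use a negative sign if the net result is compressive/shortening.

Internal axial forces (sectioning from the free end, tension +): N_CD = 15.7 kN, N_BC = 15.7 kN, N_AB = 51.9 kN.
A_AB = 1026 mm².
A_BC = 913.3 mm².
A_CD = 1197 mm².
δ_AB = 51900·522/(1026·115000) = 0.2296 mm
δ_BC = 15700·221/(913.3·115000) = 0.03304 mm
δ_CD = 15700·680/(1197·115000) = 0.07755 mm
δ = Σδ_i = 0.3402 mm.

0.340 mm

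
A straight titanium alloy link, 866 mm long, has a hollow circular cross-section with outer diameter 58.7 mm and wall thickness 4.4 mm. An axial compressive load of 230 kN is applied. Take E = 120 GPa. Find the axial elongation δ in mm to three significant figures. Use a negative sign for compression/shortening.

A = 750.6 mm².
δ_mech = NL/(AE) = -230000·866/(750.6·120000) = -2.211 mm.

-2.21 mm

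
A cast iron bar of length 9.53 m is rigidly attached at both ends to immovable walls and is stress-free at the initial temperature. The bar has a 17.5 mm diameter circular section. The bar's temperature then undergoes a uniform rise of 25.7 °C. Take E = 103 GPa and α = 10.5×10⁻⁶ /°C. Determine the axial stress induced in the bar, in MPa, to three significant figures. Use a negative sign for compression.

Free thermal expansion αLΔT = 10.5e-6 · 9530 · 25.7 = 2.572 mm.
The walls impose strain ε = −(2.572)/9530 = -2.6985e-04; σ = Eε = 103000 · -2.6985e-04 = -27.79 MPa.

-27.8 MPa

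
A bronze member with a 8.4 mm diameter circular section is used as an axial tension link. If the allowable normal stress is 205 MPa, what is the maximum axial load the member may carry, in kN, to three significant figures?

11.4 kN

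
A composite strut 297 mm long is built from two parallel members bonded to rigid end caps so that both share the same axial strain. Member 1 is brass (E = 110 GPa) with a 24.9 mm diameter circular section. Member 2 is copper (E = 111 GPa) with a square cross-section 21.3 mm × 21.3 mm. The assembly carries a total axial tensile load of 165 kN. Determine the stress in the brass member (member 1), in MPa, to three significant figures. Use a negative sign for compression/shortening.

175 MPa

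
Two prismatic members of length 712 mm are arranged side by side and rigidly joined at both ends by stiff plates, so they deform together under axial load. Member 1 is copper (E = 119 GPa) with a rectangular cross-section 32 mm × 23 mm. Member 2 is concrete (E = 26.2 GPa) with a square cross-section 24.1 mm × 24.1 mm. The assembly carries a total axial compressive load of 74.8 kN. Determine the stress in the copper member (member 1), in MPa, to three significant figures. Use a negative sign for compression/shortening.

A_1 = 736 mm².
A_2 = 580.8 mm².
Equal strain + equilibrium ⇒ each member carries load in proportion to AE: A₁E₁ = 87580000 N, A₂E₂ = 15220000 N, ΣAE = 102800000 N.
σ₁ = P·E₁/ΣAE = -74800·119000/102800000 = -86.59 MPa.

-86.6 MPa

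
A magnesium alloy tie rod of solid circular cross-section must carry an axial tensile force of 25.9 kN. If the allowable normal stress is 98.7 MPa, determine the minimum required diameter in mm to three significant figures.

18.3 mm

Required area A ≥ P/σ_allow = 25900/98.7 = 262.4 mm².
For a solid circular section, d ≥ √(4A/π) = 18.28 mm.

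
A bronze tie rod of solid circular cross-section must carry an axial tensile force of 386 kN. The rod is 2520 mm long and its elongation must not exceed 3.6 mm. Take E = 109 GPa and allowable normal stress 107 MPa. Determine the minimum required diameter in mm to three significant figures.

67.8 mm

Required area A ≥ P/σ_allow = 386000/107 = 3607 mm².
For a solid circular section, d ≥ √(4A/π) = 67.77 mm.
Elongation limit: A ≥ PL/(Eδ_allow) = 386000·2520/(109000·3.6) = 2479 mm² ⇒ d ≥ 56.18 mm.
The stress limit governs.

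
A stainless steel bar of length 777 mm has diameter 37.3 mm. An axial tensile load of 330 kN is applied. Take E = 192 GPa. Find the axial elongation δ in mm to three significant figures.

1.22 mm

A = 1093 mm².
δ_mech = NL/(AE) = 330000·777/(1093·192000) = 1.222 mm.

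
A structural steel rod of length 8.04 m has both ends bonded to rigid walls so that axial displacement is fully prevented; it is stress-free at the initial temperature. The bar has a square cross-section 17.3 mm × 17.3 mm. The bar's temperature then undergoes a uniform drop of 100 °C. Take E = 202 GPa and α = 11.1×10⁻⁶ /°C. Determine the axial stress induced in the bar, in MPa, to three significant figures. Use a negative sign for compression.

224 MPa

Free thermal expansion αLΔT = 11.1e-6 · 8040 · -100 = -8.924 mm.
The walls impose strain ε = −(-8.924)/8040 = 1.1100e-03; σ = Eε = 202000 · 1.1100e-03 = 224.2 MPa.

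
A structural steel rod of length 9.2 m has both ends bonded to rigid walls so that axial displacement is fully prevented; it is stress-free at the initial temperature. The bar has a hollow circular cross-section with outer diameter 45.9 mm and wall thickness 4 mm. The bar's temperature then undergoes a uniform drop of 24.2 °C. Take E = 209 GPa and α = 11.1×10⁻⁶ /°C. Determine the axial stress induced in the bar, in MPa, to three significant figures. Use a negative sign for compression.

Free thermal expansion αLΔT = 11.1e-6 · 9200 · -24.2 = -2.471 mm.
The walls impose strain ε = −(-2.471)/9200 = 2.6862e-04; σ = Eε = 209000 · 2.6862e-04 = 56.14 MPa.

56.1 MPa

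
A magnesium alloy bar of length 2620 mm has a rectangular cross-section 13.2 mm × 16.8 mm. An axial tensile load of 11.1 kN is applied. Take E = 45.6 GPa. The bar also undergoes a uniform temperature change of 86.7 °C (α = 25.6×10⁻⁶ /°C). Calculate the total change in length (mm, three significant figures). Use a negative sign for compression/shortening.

8.69 mm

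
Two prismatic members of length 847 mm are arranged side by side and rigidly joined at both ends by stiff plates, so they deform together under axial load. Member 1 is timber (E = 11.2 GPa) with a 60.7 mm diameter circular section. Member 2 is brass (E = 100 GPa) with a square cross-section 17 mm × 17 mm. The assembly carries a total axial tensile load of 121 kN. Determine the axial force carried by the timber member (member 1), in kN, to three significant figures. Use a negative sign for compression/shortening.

A_1 = 2894 mm².
A_2 = 289 mm².
Equal strain + equilibrium ⇒ each member carries load in proportion to AE: A₁E₁ = 32410000 N, A₂E₂ = 28900000 N, ΣAE = 61310000 N.
F₁ = P·A₁E₁/ΣAE = 121000·32410000/61310000 = 63960 N.

64.0 kN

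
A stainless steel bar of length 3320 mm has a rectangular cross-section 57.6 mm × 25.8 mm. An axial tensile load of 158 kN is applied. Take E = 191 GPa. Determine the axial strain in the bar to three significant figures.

5.57e-04

A = 1486 mm².
σ = N/A = 106.3 MPa; ε = σ/E = 106.3/191000 = 5.566e-04.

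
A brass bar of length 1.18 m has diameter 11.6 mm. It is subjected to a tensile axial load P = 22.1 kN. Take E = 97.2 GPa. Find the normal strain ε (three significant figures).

0.00215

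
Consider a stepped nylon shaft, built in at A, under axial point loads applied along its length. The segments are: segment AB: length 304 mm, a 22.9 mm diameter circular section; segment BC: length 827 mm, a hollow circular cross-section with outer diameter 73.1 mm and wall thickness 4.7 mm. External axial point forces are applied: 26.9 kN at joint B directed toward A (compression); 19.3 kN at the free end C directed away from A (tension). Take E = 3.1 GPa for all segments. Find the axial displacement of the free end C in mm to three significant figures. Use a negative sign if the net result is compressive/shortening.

Internal axial forces (sectioning from the free end, tension +): N_BC = 19.3 kN, N_AB = -7.6 kN.
A_AB = 411.9 mm².
A_BC = 1010 mm².
δ_AB = -7600·304/(411.9·3100) = -1.81 mm
δ_BC = 19300·827/(1010·3100) = 5.098 mm
δ = Σδ_i = 3.288 mm.

3.29 mm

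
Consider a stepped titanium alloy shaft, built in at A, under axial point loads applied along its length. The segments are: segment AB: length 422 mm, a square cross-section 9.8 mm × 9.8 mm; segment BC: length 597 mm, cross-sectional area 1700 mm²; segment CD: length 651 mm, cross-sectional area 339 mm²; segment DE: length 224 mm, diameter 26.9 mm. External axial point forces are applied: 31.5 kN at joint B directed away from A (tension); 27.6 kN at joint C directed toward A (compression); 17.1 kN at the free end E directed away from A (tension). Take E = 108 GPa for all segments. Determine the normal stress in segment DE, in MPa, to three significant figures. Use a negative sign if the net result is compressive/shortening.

Internal axial forces (sectioning from the free end, tension +): N_DE = 17.1 kN, N_CD = 17.1 kN, N_BC = -10.5 kN, N_AB = 21 kN.
A_DE = 568.3 mm².
σ_DE = N_DE/A_DE = 17100/568.3 = 30.09 MPa.

30.1 MPa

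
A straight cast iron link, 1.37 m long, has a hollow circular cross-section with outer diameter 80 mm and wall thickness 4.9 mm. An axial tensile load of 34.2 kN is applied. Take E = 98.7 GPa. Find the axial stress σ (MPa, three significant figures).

29.6 MPa

A = 1156 mm².
σ = N/A = 34200/1156 = 29.58 MPa.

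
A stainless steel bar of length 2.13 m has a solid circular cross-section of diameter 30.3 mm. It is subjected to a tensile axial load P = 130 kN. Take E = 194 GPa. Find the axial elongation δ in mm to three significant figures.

A = 721.1 mm².
δ_mech = NL/(AE) = 130000·2130/(721.1·194000) = 1.979 mm.

1.98 mm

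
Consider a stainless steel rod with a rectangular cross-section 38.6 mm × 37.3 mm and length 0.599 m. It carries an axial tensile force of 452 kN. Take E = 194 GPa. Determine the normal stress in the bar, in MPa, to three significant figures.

314 MPa

A = 1440 mm².
σ = N/A = 452000/1440 = 313.9 MPa.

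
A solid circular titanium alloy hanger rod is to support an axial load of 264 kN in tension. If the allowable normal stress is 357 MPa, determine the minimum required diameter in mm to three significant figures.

30.7 mm

Required area A ≥ P/σ_allow = 264000/357 = 739.5 mm².
For a solid circular section, d ≥ √(4A/π) = 30.68 mm.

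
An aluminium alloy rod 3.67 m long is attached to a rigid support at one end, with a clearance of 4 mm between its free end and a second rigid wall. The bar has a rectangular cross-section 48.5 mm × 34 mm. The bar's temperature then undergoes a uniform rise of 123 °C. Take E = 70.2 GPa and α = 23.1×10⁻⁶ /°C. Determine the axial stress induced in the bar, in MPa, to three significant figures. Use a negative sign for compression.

-123 MPa

Free thermal expansion αLΔT = 23.1e-6 · 3670 · 123 = 10.43 mm.
The walls engage after the gap closes; constrained expansion = 10.43 − 4 = 6.428 mm.
The walls impose strain ε = −(6.428)/3670 = -1.7514e-03; σ = Eε = 70200 · -1.7514e-03 = -122.9 MPa.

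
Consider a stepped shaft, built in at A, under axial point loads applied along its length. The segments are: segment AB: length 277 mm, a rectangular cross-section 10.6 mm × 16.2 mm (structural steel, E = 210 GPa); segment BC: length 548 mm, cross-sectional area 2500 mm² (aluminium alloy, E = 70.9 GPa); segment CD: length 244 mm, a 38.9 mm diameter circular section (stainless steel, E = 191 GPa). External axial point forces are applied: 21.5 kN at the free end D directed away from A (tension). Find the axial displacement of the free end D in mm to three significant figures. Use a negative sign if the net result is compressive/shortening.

Internal axial forces (sectioning from the free end, tension +): N_CD = 21.5 kN, N_BC = 21.5 kN, N_AB = 21.5 kN.
A_AB = 171.7 mm².
A_CD = 1188 mm².
δ_AB = 21500·277/(171.7·210000) = 0.1651 mm
δ_BC = 21500·548/(2500·70900) = 0.06647 mm
δ_CD = 21500·244/(1188·191000) = 0.02311 mm
δ = Σδ_i = 0.2547 mm.

0.255 mm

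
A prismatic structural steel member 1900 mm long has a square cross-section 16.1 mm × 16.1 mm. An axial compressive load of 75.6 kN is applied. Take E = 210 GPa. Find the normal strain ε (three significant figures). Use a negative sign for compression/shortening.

-0.00139

A = 259.2 mm².
σ = N/A = -291.7 MPa; ε = σ/E = -291.7/210000 = -1.389e-03.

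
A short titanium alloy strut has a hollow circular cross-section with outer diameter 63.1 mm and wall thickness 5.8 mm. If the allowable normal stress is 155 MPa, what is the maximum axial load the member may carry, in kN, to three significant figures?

A = 1044 mm².
P_max = σ_allow · A = 155 · 1044 = 161800 N = 161.8 kN.

162 kN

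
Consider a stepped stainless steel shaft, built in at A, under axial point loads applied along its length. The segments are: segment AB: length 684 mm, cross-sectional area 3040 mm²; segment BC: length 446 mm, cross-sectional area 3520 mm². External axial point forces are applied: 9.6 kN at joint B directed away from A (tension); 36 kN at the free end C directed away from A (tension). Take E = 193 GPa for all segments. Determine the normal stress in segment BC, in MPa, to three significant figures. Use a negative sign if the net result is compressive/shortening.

Internal axial forces (sectioning from the free end, tension +): N_BC = 36 kN, N_AB = 45.6 kN.
σ_BC = N_BC/A_BC = 36000/3520 = 10.23 MPa.

10.2 MPa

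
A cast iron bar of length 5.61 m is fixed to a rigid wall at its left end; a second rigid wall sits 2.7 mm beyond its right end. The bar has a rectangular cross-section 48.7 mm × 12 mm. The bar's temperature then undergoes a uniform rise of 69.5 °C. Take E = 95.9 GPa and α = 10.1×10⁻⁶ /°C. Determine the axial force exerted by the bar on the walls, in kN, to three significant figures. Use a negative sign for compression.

-12.4 kN

Free thermal expansion αLΔT = 10.1e-6 · 5610 · 69.5 = 3.938 mm.
The walls engage after the gap closes; constrained expansion = 3.938 − 2.7 = 1.238 mm.
The walls impose strain ε = −(1.238)/5610 = -2.2067e-04; σ = Eε = 95900 · -2.2067e-04 = -21.16 MPa.
Wall reaction R = σ·A = -21.16·584.4 = -12370 N = -12.37 kN.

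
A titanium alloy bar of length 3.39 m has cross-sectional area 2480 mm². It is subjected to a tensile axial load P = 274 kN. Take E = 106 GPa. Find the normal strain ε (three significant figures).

0.00104

σ = N/A = 110.5 MPa; ε = σ/E = 110.5/106000 = 1.042e-03.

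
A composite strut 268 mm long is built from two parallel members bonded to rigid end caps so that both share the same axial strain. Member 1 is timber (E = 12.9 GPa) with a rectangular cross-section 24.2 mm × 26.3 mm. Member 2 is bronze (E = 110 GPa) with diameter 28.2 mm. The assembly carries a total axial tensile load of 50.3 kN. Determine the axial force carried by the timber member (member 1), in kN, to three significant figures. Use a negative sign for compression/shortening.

5.37 kN

A_1 = 636.5 mm².
A_2 = 624.6 mm².
Equal strain + equilibrium ⇒ each member carries load in proportion to AE: A₁E₁ = 8210000 N, A₂E₂ = 68700000 N, ΣAE = 76910000 N.
F₁ = P·A₁E₁/ΣAE = 50300·8210000/76910000 = 5369 N.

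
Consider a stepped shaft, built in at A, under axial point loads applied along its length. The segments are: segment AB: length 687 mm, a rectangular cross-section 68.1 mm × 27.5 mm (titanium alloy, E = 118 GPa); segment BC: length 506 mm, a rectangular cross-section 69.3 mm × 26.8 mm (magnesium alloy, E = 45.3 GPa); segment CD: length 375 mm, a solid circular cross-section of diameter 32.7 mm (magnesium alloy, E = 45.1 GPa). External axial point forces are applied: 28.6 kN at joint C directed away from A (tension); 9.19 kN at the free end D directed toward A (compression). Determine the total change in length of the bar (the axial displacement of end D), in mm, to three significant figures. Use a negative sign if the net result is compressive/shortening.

Internal axial forces (sectioning from the free end, tension +): N_CD = -9.19 kN, N_BC = 19.41 kN, N_AB = 19.41 kN.
A_AB = 1873 mm².
A_BC = 1857 mm².
A_CD = 839.8 mm².
δ_AB = 19410·687/(1873·118000) = 0.06034 mm
δ_BC = 19410·506/(1857·45300) = 0.1167 mm
δ_CD = -9190·375/(839.8·45100) = -0.09099 mm
δ = Σδ_i = 0.08609 mm.

0.0861 mm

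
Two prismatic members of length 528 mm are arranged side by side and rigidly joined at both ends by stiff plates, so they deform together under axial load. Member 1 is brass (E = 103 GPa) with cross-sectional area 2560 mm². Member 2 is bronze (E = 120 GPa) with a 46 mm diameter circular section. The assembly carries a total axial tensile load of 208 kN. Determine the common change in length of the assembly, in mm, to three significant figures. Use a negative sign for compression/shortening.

A_2 = 1662 mm².
Equal strain + equilibrium ⇒ each member carries load in proportion to AE: A₁E₁ = 263700000 N, A₂E₂ = 199400000 N, ΣAE = 463100000 N.
δ = PL/ΣAE = 208000·528/463100000 = 0.2371 mm.

0.237 mm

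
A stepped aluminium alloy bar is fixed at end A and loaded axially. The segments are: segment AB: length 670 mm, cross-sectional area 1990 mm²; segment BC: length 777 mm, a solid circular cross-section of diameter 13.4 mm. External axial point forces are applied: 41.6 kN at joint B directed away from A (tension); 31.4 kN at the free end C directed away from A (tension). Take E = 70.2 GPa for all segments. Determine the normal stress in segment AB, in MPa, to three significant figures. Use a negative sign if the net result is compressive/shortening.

36.7 MPa

Internal axial forces (sectioning from the free end, tension +): N_BC = 31.4 kN, N_AB = 73 kN.
σ_AB = N_AB/A_AB = 73000/1990 = 36.68 MPa.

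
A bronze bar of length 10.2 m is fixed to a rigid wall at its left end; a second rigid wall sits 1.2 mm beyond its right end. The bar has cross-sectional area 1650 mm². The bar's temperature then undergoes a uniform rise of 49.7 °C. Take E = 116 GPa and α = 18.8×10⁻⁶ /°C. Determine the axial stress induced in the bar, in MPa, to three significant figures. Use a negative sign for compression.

Free thermal expansion αLΔT = 18.8e-6 · 10200 · 49.7 = 9.53 mm.
The walls engage after the gap closes; constrained expansion = 9.53 − 1.2 = 8.33 mm.
The walls impose strain ε = −(8.33)/10200 = -8.1671e-04; σ = Eε = 116000 · -8.1671e-04 = -94.74 MPa.

-94.7 MPa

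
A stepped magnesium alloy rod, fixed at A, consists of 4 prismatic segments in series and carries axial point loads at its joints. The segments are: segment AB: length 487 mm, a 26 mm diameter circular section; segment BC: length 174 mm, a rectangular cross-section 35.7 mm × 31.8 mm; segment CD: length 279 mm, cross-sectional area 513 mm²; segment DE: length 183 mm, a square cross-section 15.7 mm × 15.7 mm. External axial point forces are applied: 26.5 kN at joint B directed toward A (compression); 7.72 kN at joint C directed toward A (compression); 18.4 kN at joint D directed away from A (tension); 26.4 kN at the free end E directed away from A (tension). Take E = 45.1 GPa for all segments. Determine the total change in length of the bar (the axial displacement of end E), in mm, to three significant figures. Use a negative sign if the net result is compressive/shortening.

1.32 mm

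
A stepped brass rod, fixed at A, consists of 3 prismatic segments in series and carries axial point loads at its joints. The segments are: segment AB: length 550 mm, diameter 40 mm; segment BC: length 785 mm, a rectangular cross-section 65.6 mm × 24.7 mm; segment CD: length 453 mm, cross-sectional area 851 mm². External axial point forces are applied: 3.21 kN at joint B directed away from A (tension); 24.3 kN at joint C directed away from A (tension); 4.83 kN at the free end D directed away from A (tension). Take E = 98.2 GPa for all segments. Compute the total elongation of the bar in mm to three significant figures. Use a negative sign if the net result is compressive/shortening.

Internal axial forces (sectioning from the free end, tension +): N_CD = 4.83 kN, N_BC = 29.13 kN, N_AB = 32.34 kN.
A_AB = 1257 mm².
A_BC = 1620 mm².
δ_AB = 32340·550/(1257·98200) = 0.1441 mm
δ_BC = 29130·785/(1620·98200) = 0.1437 mm
δ_CD = 4830·453/(851·98200) = 0.02618 mm
δ = Σδ_i = 0.314 mm.

0.314 mm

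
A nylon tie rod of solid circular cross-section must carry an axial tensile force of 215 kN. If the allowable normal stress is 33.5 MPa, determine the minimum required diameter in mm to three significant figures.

90.4 mm

Required area A ≥ P/σ_allow = 215000/33.5 = 6418 mm².
For a solid circular section, d ≥ √(4A/π) = 90.4 mm.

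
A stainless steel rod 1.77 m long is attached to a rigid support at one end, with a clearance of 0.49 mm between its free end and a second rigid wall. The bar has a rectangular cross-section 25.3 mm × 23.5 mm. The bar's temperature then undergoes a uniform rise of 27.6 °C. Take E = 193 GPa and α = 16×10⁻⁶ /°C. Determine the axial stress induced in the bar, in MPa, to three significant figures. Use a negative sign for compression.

-31.8 MPa

Free thermal expansion αLΔT = 16e-6 · 1770 · 27.6 = 0.7816 mm.
The walls engage after the gap closes; constrained expansion = 0.7816 − 0.49 = 0.2916 mm.
The walls impose strain ε = −(0.2916)/1770 = -1.6476e-04; σ = Eε = 193000 · -1.6476e-04 = -31.8 MPa.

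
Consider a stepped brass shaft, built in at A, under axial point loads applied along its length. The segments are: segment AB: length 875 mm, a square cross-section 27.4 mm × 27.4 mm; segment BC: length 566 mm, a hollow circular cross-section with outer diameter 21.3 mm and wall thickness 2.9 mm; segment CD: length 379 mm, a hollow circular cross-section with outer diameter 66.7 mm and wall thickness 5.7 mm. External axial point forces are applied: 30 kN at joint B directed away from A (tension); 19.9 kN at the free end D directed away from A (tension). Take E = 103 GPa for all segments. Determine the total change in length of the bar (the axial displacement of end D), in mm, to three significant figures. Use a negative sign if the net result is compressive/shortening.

1.28 mm

Internal axial forces (sectioning from the free end, tension +): N_CD = 19.9 kN, N_BC = 19.9 kN, N_AB = 49.9 kN.
A_AB = 750.8 mm².
A_BC = 167.6 mm².
A_CD = 1092 mm².
δ_AB = 49900·875/(750.8·103000) = 0.5646 mm
δ_BC = 19900·566/(167.6·103000) = 0.6523 mm
δ_CD = 19900·379/(1092·103000) = 0.06703 mm
δ = Σδ_i = 1.284 mm.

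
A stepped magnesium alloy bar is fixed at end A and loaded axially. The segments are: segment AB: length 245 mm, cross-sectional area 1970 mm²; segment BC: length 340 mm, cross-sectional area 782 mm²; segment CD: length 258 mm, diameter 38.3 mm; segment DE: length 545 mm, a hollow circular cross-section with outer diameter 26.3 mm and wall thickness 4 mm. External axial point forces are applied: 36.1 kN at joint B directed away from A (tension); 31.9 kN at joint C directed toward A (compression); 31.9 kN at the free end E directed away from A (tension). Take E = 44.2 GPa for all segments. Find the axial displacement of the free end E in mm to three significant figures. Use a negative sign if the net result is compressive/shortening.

Internal axial forces (sectioning from the free end, tension +): N_DE = 31.9 kN, N_CD = 31.9 kN, N_BC = 0 kN, N_AB = 36.1 kN.
A_CD = 1152 mm².
A_DE = 280.2 mm².
δ_AB = 36100·245/(1970·44200) = 0.1016 mm
δ_BC = 0·340/(782·44200) = 0 mm
δ_CD = 31900·258/(1152·44200) = 0.1616 mm
δ_DE = 31900·545/(280.2·44200) = 1.404 mm
δ = Σδ_i = 1.667 mm.

1.67 mm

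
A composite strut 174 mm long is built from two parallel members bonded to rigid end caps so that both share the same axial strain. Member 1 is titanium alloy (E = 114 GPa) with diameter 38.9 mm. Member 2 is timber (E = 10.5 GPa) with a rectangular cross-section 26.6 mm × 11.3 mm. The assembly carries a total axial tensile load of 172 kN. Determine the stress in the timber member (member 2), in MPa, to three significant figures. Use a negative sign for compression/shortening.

13.0 MPa

A_1 = 1188 mm².
A_2 = 300.6 mm².
Equal strain + equilibrium ⇒ each member carries load in proportion to AE: A₁E₁ = 135500000 N, A₂E₂ = 3156000 N, ΣAE = 138600000 N.
σ₂ = P·E₂/ΣAE = 172000·10500/138600000 = 13.03 MPa.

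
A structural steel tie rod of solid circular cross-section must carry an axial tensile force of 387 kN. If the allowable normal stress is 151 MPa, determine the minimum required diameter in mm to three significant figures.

57.1 mm

Required area A ≥ P/σ_allow = 387000/151 = 2563 mm².
For a solid circular section, d ≥ √(4A/π) = 57.12 mm.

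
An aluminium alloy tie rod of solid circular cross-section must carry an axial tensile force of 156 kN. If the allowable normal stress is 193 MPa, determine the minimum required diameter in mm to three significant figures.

Required area A ≥ P/σ_allow = 156000/193 = 808.3 mm².
For a solid circular section, d ≥ √(4A/π) = 32.08 mm.

32.1 mm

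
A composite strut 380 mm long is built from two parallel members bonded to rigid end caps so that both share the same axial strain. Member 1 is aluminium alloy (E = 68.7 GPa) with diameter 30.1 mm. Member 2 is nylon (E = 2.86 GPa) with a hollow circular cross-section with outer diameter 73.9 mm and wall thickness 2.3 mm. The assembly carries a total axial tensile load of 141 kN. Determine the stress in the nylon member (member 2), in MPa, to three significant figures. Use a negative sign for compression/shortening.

A_1 = 711.6 mm².
A_2 = 517.4 mm².
Equal strain + equilibrium ⇒ each member carries load in proportion to AE: A₁E₁ = 48890000 N, A₂E₂ = 1480000 N, ΣAE = 50370000 N.
σ₂ = P·E₂/ΣAE = 141000·2860/50370000 = 8.007 MPa.

8.01 MPa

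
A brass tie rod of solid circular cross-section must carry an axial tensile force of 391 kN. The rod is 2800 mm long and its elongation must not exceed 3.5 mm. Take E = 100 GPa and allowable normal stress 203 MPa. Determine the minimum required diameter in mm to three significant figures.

Required area A ≥ P/σ_allow = 391000/203 = 1926 mm².
For a solid circular section, d ≥ √(4A/π) = 49.52 mm.
Elongation limit: A ≥ PL/(Eδ_allow) = 391000·2800/(100000·3.5) = 3128 mm² ⇒ d ≥ 63.11 mm.
The elongation limit governs.

63.1 mm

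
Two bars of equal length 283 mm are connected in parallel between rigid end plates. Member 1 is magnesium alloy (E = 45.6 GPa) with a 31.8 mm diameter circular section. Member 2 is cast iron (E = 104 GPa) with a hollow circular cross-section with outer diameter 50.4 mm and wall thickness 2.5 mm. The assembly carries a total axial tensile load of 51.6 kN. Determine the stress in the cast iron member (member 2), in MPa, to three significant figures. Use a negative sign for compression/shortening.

71.2 MPa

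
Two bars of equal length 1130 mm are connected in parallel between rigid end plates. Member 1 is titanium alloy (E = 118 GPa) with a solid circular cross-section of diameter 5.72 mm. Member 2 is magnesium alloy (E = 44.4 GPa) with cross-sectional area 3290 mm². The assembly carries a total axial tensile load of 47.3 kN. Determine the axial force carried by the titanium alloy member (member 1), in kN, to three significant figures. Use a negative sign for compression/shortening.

A_1 = 25.7 mm².
Equal strain + equilibrium ⇒ each member carries load in proportion to AE: A₁E₁ = 3032000 N, A₂E₂ = 146100000 N, ΣAE = 149100000 N.
F₁ = P·A₁E₁/ΣAE = 47300·3032000/149100000 = 961.9 N.

0.962 kN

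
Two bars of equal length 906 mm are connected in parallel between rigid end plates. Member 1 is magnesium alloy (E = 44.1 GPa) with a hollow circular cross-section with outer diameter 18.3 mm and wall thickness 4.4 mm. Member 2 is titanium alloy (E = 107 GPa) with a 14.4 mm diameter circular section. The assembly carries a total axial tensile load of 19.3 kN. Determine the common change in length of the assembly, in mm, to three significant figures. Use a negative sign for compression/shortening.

A_1 = 192.1 mm².
A_2 = 162.9 mm².
Equal strain + equilibrium ⇒ each member carries load in proportion to AE: A₁E₁ = 8473000 N, A₂E₂ = 17430000 N, ΣAE = 25900000 N.
δ = PL/ΣAE = 19300·906/25900000 = 0.6751 mm.

0.675 mm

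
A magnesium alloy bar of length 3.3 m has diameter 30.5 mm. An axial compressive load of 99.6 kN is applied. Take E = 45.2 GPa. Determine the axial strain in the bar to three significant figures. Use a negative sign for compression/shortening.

-0.00302

A = 730.6 mm².
σ = N/A = -136.3 MPa; ε = σ/E = -136.3/45200 = -3.016e-03.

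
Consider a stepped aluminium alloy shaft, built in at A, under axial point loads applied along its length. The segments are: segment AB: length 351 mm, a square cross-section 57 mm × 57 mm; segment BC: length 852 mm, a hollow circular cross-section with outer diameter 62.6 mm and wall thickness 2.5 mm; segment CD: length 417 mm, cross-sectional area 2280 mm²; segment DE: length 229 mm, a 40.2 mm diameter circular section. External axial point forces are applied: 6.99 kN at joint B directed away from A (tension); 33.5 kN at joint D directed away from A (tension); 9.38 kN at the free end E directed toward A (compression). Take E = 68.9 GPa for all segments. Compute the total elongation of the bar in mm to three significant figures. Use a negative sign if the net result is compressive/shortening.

0.720 mm

Internal axial forces (sectioning from the free end, tension +): N_DE = -9.38 kN, N_CD = 24.12 kN, N_BC = 24.12 kN, N_AB = 31.11 kN.
A_AB = 3249 mm².
A_BC = 472 mm².
A_DE = 1269 mm².
δ_AB = 31110·351/(3249·68900) = 0.04878 mm
δ_BC = 24120·852/(472·68900) = 0.6319 mm
δ_CD = 24120·417/(2280·68900) = 0.06403 mm
δ_DE = -9380·229/(1269·68900) = -0.02456 mm
δ = Σδ_i = 0.7201 mm.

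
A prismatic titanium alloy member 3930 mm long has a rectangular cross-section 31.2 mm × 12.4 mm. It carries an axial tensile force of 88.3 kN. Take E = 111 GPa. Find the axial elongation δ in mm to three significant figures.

8.08 mm

A = 386.9 mm².
δ_mech = NL/(AE) = 88300·3930/(386.9·111000) = 8.081 mm.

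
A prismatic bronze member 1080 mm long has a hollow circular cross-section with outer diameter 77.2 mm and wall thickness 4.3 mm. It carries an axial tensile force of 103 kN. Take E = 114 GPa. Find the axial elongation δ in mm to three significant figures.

A = 984.8 mm².
δ_mech = NL/(AE) = 103000·1080/(984.8·114000) = 0.9909 mm.

0.991 mm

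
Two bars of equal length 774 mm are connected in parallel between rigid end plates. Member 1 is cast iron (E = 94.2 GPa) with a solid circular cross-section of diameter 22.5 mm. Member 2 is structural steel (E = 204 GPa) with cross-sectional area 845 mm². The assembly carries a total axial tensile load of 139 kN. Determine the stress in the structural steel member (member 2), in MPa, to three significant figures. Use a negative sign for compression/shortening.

A_1 = 397.6 mm².
Equal strain + equilibrium ⇒ each member carries load in proportion to AE: A₁E₁ = 37450000 N, A₂E₂ = 172400000 N, ΣAE = 209800000 N.
σ₂ = P·E₂/ΣAE = 139000·204000/209800000 = 135.1 MPa.

135 MPa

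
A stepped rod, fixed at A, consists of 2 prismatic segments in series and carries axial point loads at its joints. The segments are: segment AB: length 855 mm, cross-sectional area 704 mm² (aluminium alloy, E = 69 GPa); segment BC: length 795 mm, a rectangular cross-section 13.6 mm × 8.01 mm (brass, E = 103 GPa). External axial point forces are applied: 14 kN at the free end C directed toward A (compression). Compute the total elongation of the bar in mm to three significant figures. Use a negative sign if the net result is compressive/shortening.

-1.24 mm

Internal axial forces (sectioning from the free end, tension +): N_BC = -14 kN, N_AB = -14 kN.
A_BC = 108.9 mm².
δ_AB = -14000·855/(704·69000) = -0.2464 mm
δ_BC = -14000·795/(108.9·103000) = -0.9919 mm
δ = Σδ_i = -1.238 mm.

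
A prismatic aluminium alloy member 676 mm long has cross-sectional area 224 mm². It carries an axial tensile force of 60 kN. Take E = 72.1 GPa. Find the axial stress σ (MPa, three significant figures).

268 MPa

σ = N/A = 60000/224 = 267.9 MPa.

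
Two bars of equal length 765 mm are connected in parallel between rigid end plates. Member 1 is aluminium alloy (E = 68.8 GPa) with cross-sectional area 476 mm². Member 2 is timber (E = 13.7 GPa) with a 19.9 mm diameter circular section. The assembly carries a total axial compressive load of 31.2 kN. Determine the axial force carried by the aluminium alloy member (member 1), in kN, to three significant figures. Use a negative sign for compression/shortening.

A_2 = 311 mm².
Equal strain + equilibrium ⇒ each member carries load in proportion to AE: A₁E₁ = 32750000 N, A₂E₂ = 4261000 N, ΣAE = 37010000 N.
F₁ = P·A₁E₁/ΣAE = -31200·32750000/37010000 = -27610 N.

-27.6 kN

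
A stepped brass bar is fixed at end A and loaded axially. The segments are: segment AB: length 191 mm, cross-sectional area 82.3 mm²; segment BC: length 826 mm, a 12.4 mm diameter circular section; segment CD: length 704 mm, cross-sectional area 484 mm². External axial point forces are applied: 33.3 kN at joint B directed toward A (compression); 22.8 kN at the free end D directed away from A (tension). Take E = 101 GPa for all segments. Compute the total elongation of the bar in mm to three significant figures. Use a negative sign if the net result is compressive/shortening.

Internal axial forces (sectioning from the free end, tension +): N_CD = 22.8 kN, N_BC = 22.8 kN, N_AB = -10.5 kN.
A_BC = 120.8 mm².
δ_AB = -10500·191/(82.3·101000) = -0.2413 mm
δ_BC = 22800·826/(120.8·101000) = 1.544 mm
δ_CD = 22800·704/(484·101000) = 0.3284 mm
δ = Σδ_i = 1.631 mm.

1.63 mm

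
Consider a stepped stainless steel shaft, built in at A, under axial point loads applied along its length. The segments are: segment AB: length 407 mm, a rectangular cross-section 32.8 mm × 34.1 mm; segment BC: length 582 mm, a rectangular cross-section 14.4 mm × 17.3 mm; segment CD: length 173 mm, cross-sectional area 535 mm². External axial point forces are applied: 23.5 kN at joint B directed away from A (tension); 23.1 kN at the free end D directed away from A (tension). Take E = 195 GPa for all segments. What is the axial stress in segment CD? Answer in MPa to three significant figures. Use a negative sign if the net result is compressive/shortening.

43.2 MPa

Internal axial forces (sectioning from the free end, tension +): N_CD = 23.1 kN, N_BC = 23.1 kN, N_AB = 46.6 kN.
σ_CD = N_CD/A_CD = 23100/535 = 43.18 MPa.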